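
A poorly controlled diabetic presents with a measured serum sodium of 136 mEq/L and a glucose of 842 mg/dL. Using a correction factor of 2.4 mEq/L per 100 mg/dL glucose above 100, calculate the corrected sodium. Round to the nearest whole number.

154 mEq/L

Corrected Na = measured Na + 2.4 · (glucose − 100)/100
= 136 + 2.4 · (842 − 100)/100
= 136 + 17.8
= 153.8 mEq/L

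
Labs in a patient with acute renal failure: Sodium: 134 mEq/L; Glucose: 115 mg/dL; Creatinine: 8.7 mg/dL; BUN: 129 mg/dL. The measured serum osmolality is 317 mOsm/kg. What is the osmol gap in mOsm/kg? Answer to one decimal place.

-3.5 mOsm/kg

Calculated osmolality = 2·Na + glucose/18 + BUN/2.8
= 2·134 + 115/18 + 129/2.8
= 268 + 6.39 + 46.07
= 320.46 mOsm/kg ≈ 320.5 mOsm/kg
Osmolar gap = measured − calculated = 317 − 320.5 = -3.5 mOsm/kg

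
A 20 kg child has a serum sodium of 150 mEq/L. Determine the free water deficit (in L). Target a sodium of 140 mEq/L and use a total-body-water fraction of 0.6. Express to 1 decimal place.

TBW = 0.6 · 20 = 12 L
Free water deficit = TBW · (Na/140 − 1)
= 12 · (150/140 − 1)
= 12 · 0.0714
= 0.86 L

0.9 L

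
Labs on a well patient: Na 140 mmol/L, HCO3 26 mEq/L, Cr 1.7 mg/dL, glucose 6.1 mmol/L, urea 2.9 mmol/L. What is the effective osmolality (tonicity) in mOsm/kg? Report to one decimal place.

286.1 mOsm/kg

Effective osmolality excludes urea (freely permeant across cell membranes):
2·Na + glucose
= 2·140 + 6.1
= 280 + 6.1
= 286.1 mOsm/kg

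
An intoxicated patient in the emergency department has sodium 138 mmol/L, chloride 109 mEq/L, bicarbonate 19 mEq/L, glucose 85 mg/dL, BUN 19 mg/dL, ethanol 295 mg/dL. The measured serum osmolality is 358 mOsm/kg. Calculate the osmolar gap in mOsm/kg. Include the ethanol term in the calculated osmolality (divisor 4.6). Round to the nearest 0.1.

Calculated osmolality = 2·Na + glucose/18 + BUN/2.8 + ethanol/4.6
= 2·138 + 85/18 + 19/2.8 + 295/4.6
= 276 + 4.72 + 6.79 + 64.13
= 351.64 mOsm/kg ≈ 351.6 mOsm/kg
Osmolar gap = measured − calculated = 358 − 351.6 = 6.4 mOsm/kg

6.4 mOsm/kg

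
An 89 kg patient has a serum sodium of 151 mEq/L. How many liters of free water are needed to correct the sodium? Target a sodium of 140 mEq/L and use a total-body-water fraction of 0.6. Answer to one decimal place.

TBW = 0.6 · 89 = 53.4 L
Free water deficit = TBW · (Na/140 − 1)
= 53.4 · (151/140 − 1)
= 53.4 · 0.0786
= 4.2 L

4.2 L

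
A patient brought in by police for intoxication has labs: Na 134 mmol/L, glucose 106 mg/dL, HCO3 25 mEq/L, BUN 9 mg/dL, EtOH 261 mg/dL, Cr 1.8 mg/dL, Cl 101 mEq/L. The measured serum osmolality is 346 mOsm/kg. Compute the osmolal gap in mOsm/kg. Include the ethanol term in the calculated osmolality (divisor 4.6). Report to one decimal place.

Calculated osmolality = 2·Na + glucose/18 + BUN/2.8 + ethanol/4.6
= 2·134 + 106/18 + 9/2.8 + 261/4.6
= 268 + 5.89 + 3.21 + 56.74
= 333.84 mOsm/kg ≈ 333.8 mOsm/kg
Osmolar gap = measured − calculated = 346 − 333.8 = 12.2 mOsm/kg

12.2 mOsm/kg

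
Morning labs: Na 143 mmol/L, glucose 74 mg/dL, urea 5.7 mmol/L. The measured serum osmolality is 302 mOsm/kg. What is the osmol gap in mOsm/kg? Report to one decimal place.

Calculated osmolality = 2·Na + glucose/18 + urea
= 2·143 + 74/18 + 5.7
= 286 + 4.11 + 5.70
= 295.81 mOsm/kg ≈ 295.8 mOsm/kg
Osmolar gap = measured − calculated = 302 − 295.8 = 6.2 mOsm/kg

6.2 mOsm/kg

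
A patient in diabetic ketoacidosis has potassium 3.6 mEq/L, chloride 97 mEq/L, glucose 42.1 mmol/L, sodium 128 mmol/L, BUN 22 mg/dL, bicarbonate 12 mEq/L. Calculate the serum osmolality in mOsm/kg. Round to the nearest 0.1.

Calculated osmolality = 2·Na + glucose + BUN/2.8
= 2·128 + 42.1 + 22/2.8
= 256 + 42.10 + 7.86
= 305.96 mOsm/kg

306.0 mOsm/kg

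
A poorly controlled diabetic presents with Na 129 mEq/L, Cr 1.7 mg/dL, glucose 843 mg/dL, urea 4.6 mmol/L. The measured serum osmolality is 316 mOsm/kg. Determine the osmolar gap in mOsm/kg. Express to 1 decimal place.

6.6 mOsm/kg

Calculated osmolality = 2·Na + glucose/18 + urea
= 2·129 + 843/18 + 4.6
= 258 + 46.83 + 4.60
= 309.43 mOsm/kg ≈ 309.4 mOsm/kg
Osmolar gap = measured − calculated = 316 − 309.4 = 6.6 mOsm/kg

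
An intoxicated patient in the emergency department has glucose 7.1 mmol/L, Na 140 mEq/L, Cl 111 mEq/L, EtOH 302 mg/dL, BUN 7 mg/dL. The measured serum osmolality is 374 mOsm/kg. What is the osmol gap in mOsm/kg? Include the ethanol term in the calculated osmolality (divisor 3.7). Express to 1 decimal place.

2.8 mOsm/kg

Calculated osmolality = 2·Na + glucose + BUN/2.8 + ethanol/3.7
= 2·140 + 7.1 + 7/2.8 + 302/3.7
= 280 + 7.10 + 2.50 + 81.62
= 371.22 mOsm/kg ≈ 371.2 mOsm/kg
Osmolar gap = measured − calculated = 374 − 371.2 = 2.8 mOsm/kg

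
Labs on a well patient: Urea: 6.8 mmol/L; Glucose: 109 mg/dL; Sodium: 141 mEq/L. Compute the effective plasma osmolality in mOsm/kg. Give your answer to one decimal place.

Effective osmolality excludes urea (freely permeant across cell membranes):
2·Na + glucose/18
= 2·141 + 109/18
= 282 + 6.06
= 288.06 mOsm/kg

288.1 mOsm/kg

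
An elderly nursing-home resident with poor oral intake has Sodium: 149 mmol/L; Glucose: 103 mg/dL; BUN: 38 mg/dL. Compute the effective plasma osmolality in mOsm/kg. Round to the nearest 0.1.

Effective osmolality excludes urea (freely permeant across cell membranes):
2·Na + glucose/18
= 2·149 + 103/18
= 298 + 5.72
= 303.72 mOsm/kg

303.7 mOsm/kg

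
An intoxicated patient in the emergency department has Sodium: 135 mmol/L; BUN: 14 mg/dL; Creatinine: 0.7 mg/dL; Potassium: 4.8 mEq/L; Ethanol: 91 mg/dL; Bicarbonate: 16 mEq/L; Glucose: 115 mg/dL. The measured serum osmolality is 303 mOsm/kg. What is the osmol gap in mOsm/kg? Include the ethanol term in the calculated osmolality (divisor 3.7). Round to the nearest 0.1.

-3.0 mOsm/kg

Calculated osmolality = 2·Na + glucose/18 + BUN/2.8 + ethanol/3.7
= 2·135 + 115/18 + 14/2.8 + 91/3.7
= 270 + 6.39 + 5 + 24.59
= 305.98 mOsm/kg ≈ 306.0 mOsm/kg
Osmolar gap = measured − calculated = 303 − 306.0 = -3.0 mOsm/kg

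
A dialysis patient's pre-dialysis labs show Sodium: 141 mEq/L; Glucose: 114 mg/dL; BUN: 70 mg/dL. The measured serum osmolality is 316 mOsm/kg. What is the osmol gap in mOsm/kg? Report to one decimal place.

Calculated osmolality = 2·Na + glucose/18 + BUN/2.8
= 2·141 + 114/18 + 70/2.8
= 282 + 6.33 + 25
= 313.33 mOsm/kg ≈ 313.3 mOsm/kg
Osmolar gap = measured − calculated = 316 − 313.3 = 2.7 mOsm/kg

2.7 mOsm/kg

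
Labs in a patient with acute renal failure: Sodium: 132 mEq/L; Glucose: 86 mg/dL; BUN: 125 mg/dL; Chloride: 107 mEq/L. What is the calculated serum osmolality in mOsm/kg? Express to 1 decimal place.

Calculated osmolality = 2·Na + glucose/18 + BUN/2.8
= 2·132 + 86/18 + 125/2.8
= 264 + 4.78 + 44.64
= 313.42 mOsm/kg

313.4 mOsm/kg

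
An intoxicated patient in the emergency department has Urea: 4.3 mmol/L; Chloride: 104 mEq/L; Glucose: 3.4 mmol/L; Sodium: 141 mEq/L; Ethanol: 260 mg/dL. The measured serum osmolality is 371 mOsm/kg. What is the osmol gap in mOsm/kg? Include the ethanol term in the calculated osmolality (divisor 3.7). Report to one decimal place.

Calculated osmolality = 2·Na + glucose + urea + ethanol/3.7
= 2·141 + 3.4 + 4.3 + 260/3.7
= 282 + 3.40 + 4.30 + 70.27
= 359.97 mOsm/kg ≈ 360.0 mOsm/kg
Osmolar gap = measured − calculated = 371 − 360.0 = 11.0 mOsm/kg

11.0 mOsm/kg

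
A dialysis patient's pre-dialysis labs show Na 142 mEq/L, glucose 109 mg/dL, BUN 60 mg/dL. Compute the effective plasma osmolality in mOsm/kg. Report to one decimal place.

Effective osmolality excludes urea (freely permeant across cell membranes):
2·Na + glucose/18
= 2·142 + 109/18
= 284 + 6.06
= 290.06 mOsm/kg

290.1 mOsm/kg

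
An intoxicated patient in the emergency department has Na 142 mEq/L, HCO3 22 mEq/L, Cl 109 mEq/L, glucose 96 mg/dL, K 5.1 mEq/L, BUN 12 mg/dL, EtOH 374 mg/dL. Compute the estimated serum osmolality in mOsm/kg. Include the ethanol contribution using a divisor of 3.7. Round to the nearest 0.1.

394.7 mOsm/kg

Calculated osmolality = 2·Na + glucose/18 + BUN/2.8 + ethanol/3.7
= 2·142 + 96/18 + 12/2.8 + 374/3.7
= 284 + 5.33 + 4.29 + 101.08
= 394.7 mOsm/kg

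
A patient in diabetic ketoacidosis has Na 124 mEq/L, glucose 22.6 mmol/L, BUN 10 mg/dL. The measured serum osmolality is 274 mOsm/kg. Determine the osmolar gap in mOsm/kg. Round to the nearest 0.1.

-0.2 mOsm/kg

Calculated osmolality = 2·Na + glucose + BUN/2.8
= 2·124 + 22.6 + 10/2.8
= 248 + 22.60 + 3.57
= 274.17 mOsm/kg ≈ 274.2 mOsm/kg
Osmolar gap = measured − calculated = 274 − 274.2 = -0.2 mOsm/kg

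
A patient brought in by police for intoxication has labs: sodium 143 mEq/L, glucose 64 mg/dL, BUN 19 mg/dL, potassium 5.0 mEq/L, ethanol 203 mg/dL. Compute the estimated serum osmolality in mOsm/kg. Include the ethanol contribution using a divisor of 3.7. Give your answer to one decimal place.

Calculated osmolality = 2·Na + glucose/18 + BUN/2.8 + ethanol/3.7
= 2·143 + 64/18 + 19/2.8 + 203/3.7
= 286 + 3.56 + 6.79 + 54.86
= 351.21 mOsm/kg

351.2 mOsm/kg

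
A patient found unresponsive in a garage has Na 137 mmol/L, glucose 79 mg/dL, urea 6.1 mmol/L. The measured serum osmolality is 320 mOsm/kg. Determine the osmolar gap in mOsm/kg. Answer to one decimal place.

Calculated osmolality = 2·Na + glucose/18 + urea
= 2·137 + 79/18 + 6.1
= 274 + 4.39 + 6.10
= 284.49 mOsm/kg ≈ 284.5 mOsm/kg
Osmolar gap = measured − calculated = 320 − 284.5 = 35.5 mOsm/kg

35.5 mOsm/kg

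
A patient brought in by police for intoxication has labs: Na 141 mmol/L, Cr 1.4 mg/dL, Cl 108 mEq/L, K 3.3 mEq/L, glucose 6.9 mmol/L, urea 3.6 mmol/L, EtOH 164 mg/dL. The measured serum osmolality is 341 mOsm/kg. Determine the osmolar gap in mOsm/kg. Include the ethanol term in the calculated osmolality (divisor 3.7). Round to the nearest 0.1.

4.2 mOsm/kg

Calculated osmolality = 2·Na + glucose + urea + ethanol/3.7
= 2·141 + 6.9 + 3.6 + 164/3.7
= 282 + 6.90 + 3.60 + 44.32
= 336.82 mOsm/kg ≈ 336.8 mOsm/kg
Osmolar gap = measured − calculated = 341 − 336.8 = 4.2 mOsm/kg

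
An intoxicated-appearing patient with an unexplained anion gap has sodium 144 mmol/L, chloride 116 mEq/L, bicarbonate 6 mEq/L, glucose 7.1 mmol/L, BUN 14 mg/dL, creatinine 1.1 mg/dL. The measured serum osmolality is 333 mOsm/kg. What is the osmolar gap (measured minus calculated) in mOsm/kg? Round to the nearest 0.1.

Calculated osmolality = 2·Na + glucose + BUN/2.8
= 2·144 + 7.1 + 14/2.8
= 288 + 7.10 + 5
= 300.1 mOsm/kg ≈ 300.1 mOsm/kg
Osmolar gap = measured − calculated = 333 − 300.1 = 32.9 mOsm/kg

32.9 mOsm/kg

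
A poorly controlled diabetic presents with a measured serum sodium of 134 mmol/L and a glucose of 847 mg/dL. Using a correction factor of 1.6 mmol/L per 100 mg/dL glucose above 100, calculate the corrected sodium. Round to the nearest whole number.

146 mmol/L

Corrected Na = measured Na + 1.6 · (glucose − 100)/100
= 134 + 1.6 · (847 − 100)/100
= 134 + 12
= 146 mmol/L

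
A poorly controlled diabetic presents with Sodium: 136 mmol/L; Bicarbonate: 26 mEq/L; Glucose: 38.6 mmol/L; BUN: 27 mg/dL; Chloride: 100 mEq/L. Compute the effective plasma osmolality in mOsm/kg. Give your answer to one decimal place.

Effective osmolality excludes urea (freely permeant across cell membranes):
2·Na + glucose
= 2·136 + 38.6
= 272 + 38.6
= 310.6 mOsm/kg

310.6 mOsm/kg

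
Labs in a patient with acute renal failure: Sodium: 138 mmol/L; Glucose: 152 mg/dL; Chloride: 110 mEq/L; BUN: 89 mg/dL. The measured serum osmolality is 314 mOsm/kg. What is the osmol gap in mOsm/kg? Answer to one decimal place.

Calculated osmolality = 2·Na + glucose/18 + BUN/2.8
= 2·138 + 152/18 + 89/2.8
= 276 + 8.44 + 31.79
= 316.23 mOsm/kg ≈ 316.2 mOsm/kg
Osmolar gap = measured − calculated = 314 − 316.2 = -2.2 mOsm/kg

-2.2 mOsm/kg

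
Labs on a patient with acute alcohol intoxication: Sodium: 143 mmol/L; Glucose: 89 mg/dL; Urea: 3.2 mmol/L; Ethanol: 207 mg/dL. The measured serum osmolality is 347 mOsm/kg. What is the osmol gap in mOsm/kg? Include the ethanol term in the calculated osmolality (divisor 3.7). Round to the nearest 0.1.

Calculated osmolality = 2·Na + glucose/18 + urea + ethanol/3.7
= 2·143 + 89/18 + 3.2 + 207/3.7
= 286 + 4.94 + 3.20 + 55.95
= 350.09 mOsm/kg ≈ 350.1 mOsm/kg
Osmolar gap = measured − calculated = 347 − 350.1 = -3.1 mOsm/kg

-3.1 mOsm/kg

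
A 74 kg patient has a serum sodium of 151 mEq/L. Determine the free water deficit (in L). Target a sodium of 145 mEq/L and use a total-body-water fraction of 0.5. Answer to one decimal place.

TBW = 0.5 · 74 = 37 L
Free water deficit = TBW · (Na/145 − 1)
= 37 · (151/145 − 1)
= 37 · 0.0414
= 1.53 L

1.5 L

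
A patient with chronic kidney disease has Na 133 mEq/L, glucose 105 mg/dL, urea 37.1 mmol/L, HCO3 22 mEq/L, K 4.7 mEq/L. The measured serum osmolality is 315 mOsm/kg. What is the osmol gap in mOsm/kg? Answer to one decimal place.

Calculated osmolality = 2·Na + glucose/18 + urea
= 2·133 + 105/18 + 37.1
= 266 + 5.83 + 37.10
= 308.93 mOsm/kg ≈ 308.9 mOsm/kg
Osmolar gap = measured − calculated = 315 − 308.9 = 6.1 mOsm/kg

6.1 mOsm/kg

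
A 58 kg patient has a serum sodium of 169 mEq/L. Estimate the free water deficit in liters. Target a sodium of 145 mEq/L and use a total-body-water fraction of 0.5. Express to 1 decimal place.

4.8 L

TBW = 0.5 · 58 = 29 L
Free water deficit = TBW · (Na/145 − 1)
= 29 · (169/145 − 1)
= 29 · 0.1655
= 4.8 L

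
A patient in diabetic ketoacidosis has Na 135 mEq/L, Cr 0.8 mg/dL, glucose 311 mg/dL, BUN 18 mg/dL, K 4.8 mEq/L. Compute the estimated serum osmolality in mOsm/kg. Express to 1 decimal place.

293.7 mOsm/kg

Calculated osmolality = 2·Na + glucose/18 + BUN/2.8
= 2·135 + 311/18 + 18/2.8
= 270 + 17.28 + 6.43
= 293.71 mOsm/kg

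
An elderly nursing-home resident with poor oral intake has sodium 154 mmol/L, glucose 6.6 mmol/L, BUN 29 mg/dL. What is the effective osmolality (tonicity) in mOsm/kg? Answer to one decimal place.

314.6 mOsm/kg

Effective osmolality excludes urea (freely permeant across cell membranes):
2·Na + glucose
= 2·154 + 6.6
= 308 + 6.6
= 314.6 mOsm/kg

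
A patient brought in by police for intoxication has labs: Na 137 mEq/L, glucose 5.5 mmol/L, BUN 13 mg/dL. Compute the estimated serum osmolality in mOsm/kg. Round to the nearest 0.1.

Calculated osmolality = 2·Na + glucose + BUN/2.8
= 2·137 + 5.5 + 13/2.8
= 274 + 5.50 + 4.64
= 284.14 mOsm/kg

284.1 mOsm/kg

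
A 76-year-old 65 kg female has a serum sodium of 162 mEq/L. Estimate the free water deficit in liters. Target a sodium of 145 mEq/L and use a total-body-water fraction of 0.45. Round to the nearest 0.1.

3.4 L

TBW = 0.45 · 65 = 29.25 L
Free water deficit = TBW · (Na/145 − 1)
= 29.25 · (162/145 − 1)
= 29.25 · 0.1172
= 3.43 L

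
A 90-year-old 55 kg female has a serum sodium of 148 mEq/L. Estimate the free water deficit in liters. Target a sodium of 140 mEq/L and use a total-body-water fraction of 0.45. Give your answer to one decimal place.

TBW = 0.45 · 55 = 24.75 L
Free water deficit = TBW · (Na/140 − 1)
= 24.75 · (148/140 − 1)
= 24.75 · 0.0571
= 1.41 L

1.4 L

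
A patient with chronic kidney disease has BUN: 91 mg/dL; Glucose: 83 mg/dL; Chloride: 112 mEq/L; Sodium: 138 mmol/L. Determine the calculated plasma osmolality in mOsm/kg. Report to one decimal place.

313.1 mOsm/kg

Calculated osmolality = 2·Na + glucose/18 + BUN/2.8
= 2·138 + 83/18 + 91/2.8
= 276 + 4.61 + 32.50
= 313.11 mOsm/kg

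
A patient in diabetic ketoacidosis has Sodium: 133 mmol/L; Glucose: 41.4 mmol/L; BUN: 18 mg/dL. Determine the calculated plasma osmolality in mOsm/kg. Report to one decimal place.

Calculated osmolality = 2·Na + glucose + BUN/2.8
= 2·133 + 41.4 + 18/2.8
= 266 + 41.40 + 6.43
= 313.83 mOsm/kg

313.8 mOsm/kg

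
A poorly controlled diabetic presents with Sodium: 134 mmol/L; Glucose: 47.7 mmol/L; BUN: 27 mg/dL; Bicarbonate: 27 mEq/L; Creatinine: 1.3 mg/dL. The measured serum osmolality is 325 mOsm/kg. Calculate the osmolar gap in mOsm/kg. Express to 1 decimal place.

-0.3 mOsm/kg

Calculated osmolality = 2·Na + glucose + BUN/2.8
= 2·134 + 47.7 + 27/2.8
= 268 + 47.70 + 9.64
= 325.34 mOsm/kg ≈ 325.3 mOsm/kg
Osmolar gap = measured − calculated = 325 − 325.3 = -0.3 mOsm/kg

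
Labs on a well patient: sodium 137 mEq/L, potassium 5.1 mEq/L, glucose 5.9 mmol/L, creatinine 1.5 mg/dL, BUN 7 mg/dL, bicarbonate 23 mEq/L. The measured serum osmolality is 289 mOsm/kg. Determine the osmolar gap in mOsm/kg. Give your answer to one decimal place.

6.6 mOsm/kg

Calculated osmolality = 2·Na + glucose + BUN/2.8
= 2·137 + 5.9 + 7/2.8
= 274 + 5.90 + 2.50
= 282.4 mOsm/kg ≈ 282.4 mOsm/kg
Osmolar gap = measured − calculated = 289 − 282.4 = 6.6 mOsm/kg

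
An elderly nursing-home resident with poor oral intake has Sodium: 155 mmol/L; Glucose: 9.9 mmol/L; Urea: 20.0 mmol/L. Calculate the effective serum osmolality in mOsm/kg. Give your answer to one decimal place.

Effective osmolality excludes urea (freely permeant across cell membranes):
2·Na + glucose
= 2·155 + 9.9
= 310 + 9.9
= 319.9 mOsm/kg

319.9 mOsm/kg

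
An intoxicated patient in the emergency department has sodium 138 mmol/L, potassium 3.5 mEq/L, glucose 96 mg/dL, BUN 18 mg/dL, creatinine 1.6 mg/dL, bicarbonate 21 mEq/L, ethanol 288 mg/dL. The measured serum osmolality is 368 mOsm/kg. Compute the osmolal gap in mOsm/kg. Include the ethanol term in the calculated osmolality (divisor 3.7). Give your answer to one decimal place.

Calculated osmolality = 2·Na + glucose/18 + BUN/2.8 + ethanol/3.7
= 2·138 + 96/18 + 18/2.8 + 288/3.7
= 276 + 5.33 + 6.43 + 77.84
= 365.6 mOsm/kg ≈ 365.6 mOsm/kg
Osmolar gap = measured − calculated = 368 − 365.6 = 2.4 mOsm/kg

2.4 mOsm/kg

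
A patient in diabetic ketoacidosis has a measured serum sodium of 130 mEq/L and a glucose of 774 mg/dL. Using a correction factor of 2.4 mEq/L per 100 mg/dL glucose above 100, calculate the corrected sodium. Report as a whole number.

146 mEq/L

Corrected Na = measured Na + 2.4 · (glucose − 100)/100
= 130 + 2.4 · (774 − 100)/100
= 130 + 16.2
= 146.2 mEq/L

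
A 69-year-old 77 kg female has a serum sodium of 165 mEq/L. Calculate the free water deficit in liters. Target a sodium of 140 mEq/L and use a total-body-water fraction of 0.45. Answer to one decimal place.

TBW = 0.45 · 77 = 34.65 L
Free water deficit = TBW · (Na/140 − 1)
= 34.65 · (165/140 − 1)
= 34.65 · 0.1786
= 6.19 L

6.2 L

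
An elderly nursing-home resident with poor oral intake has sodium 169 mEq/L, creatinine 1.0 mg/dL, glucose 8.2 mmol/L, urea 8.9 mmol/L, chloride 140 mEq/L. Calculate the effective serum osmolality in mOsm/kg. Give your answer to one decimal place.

Effective osmolality excludes urea (freely permeant across cell membranes):
2·Na + glucose
= 2·169 + 8.2
= 338 + 8.2
= 346.2 mOsm/kg

346.2 mOsm/kg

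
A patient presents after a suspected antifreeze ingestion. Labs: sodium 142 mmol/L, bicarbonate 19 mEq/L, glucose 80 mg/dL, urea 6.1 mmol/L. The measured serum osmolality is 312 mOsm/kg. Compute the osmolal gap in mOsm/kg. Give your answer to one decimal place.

17.5 mOsm/kg

Calculated osmolality = 2·Na + glucose/18 + urea
= 2·142 + 80/18 + 6.1
= 284 + 4.44 + 6.10
= 294.54 mOsm/kg ≈ 294.5 mOsm/kg
Osmolar gap = measured − calculated = 312 − 294.5 = 17.5 mOsm/kg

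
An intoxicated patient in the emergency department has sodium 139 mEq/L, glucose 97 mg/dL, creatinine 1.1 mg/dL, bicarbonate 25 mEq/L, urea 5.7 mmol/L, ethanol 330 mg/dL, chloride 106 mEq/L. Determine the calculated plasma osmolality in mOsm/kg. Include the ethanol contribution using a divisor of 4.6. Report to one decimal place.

360.8 mOsm/kg

Calculated osmolality = 2·Na + glucose/18 + urea + ethanol/4.6
= 2·139 + 97/18 + 5.7 + 330/4.6
= 278 + 5.39 + 5.70 + 71.74
= 360.83 mOsm/kg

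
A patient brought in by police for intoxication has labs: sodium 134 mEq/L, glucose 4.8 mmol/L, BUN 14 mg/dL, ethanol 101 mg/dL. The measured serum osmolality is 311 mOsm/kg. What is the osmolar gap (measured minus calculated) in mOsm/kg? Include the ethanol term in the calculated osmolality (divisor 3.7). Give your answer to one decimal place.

5.9 mOsm/kg

Calculated osmolality = 2·Na + glucose + BUN/2.8 + ethanol/3.7
= 2·134 + 4.8 + 14/2.8 + 101/3.7
= 268 + 4.80 + 5 + 27.30
= 305.1 mOsm/kg ≈ 305.1 mOsm/kg
Osmolar gap = measured − calculated = 311 − 305.1 = 5.9 mOsm/kg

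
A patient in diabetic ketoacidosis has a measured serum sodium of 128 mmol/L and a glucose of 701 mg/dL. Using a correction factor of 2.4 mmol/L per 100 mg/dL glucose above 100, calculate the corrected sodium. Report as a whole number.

142 mmol/L

Corrected Na = measured Na + 2.4 · (glucose − 100)/100
= 128 + 2.4 · (701 − 100)/100
= 128 + 14.4
= 142.4 mmol/L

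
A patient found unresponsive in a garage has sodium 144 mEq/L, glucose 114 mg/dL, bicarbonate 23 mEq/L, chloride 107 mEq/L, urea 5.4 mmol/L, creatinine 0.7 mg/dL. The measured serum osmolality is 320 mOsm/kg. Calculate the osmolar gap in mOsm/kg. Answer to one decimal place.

Calculated osmolality = 2·Na + glucose/18 + urea
= 2·144 + 114/18 + 5.4
= 288 + 6.33 + 5.40
= 299.73 mOsm/kg ≈ 299.7 mOsm/kg
Osmolar gap = measured − calculated = 320 − 299.7 = 20.3 mOsm/kg

20.3 mOsm/kg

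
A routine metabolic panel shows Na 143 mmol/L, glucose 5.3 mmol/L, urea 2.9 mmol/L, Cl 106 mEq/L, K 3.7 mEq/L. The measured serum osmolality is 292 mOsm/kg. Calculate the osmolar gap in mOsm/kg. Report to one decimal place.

Calculated osmolality = 2·Na + glucose + urea
= 2·143 + 5.3 + 2.9
= 286 + 5.30 + 2.90
= 294.2 mOsm/kg ≈ 294.2 mOsm/kg
Osmolar gap = measured − calculated = 292 − 294.2 = -2.2 mOsm/kg

-2.2 mOsm/kg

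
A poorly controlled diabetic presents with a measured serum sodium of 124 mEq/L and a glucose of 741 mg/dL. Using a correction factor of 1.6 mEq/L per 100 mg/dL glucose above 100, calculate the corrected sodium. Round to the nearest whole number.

Corrected Na = measured Na + 1.6 · (glucose − 100)/100
= 124 + 1.6 · (741 − 100)/100
= 124 + 10.3
= 134.3 mEq/L

134 mEq/L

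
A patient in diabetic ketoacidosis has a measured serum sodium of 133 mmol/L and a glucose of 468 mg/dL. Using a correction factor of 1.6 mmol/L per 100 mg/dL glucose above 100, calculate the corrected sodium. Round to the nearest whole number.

139 mmol/L

Corrected Na = measured Na + 1.6 · (glucose − 100)/100
= 133 + 1.6 · (468 − 100)/100
= 133 + 5.9
= 138.9 mmol/L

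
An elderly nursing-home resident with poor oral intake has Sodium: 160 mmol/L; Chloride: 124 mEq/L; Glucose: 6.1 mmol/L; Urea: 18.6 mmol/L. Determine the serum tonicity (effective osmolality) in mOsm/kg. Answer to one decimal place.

326.1 mOsm/kg

Effective osmolality excludes urea (freely permeant across cell membranes):
2·Na + glucose
= 2·160 + 6.1
= 320 + 6.1
= 326.1 mOsm/kg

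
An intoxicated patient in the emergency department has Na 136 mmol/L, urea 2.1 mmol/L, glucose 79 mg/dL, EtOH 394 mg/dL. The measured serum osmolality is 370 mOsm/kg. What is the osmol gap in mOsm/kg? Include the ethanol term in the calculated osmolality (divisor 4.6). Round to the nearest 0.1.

Calculated osmolality = 2·Na + glucose/18 + urea + ethanol/4.6
= 2·136 + 79/18 + 2.1 + 394/4.6
= 272 + 4.39 + 2.10 + 85.65
= 364.14 mOsm/kg ≈ 364.1 mOsm/kg
Osmolar gap = measured − calculated = 370 − 364.1 = 5.9 mOsm/kg

5.9 mOsm/kg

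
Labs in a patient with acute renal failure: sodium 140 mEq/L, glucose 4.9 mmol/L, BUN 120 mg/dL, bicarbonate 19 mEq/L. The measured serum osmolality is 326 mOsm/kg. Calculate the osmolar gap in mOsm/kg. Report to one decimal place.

Calculated osmolality = 2·Na + glucose + BUN/2.8
= 2·140 + 4.9 + 120/2.8
= 280 + 4.90 + 42.86
= 327.76 mOsm/kg ≈ 327.8 mOsm/kg
Osmolar gap = measured − calculated = 326 − 327.8 = -1.8 mOsm/kg

-1.8 mOsm/kg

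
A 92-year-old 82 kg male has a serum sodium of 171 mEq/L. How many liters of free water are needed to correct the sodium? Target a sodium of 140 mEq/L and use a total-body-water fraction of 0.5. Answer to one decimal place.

9.1 L

TBW = 0.5 · 82 = 41 L
Free water deficit = TBW · (Na/140 − 1)
= 41 · (171/140 − 1)
= 41 · 0.2214
= 9.08 L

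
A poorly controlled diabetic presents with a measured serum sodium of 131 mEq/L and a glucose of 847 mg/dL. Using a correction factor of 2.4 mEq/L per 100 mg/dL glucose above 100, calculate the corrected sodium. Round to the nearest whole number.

149 mEq/L

Corrected Na = measured Na + 2.4 · (glucose − 100)/100
= 131 + 2.4 · (847 − 100)/100
= 131 + 17.9
= 148.9 mEq/L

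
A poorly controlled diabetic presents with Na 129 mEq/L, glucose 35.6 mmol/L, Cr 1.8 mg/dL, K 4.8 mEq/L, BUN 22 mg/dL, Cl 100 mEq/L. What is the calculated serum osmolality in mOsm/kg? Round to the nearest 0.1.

301.5 mOsm/kg

Calculated osmolality = 2·Na + glucose + BUN/2.8
= 2·129 + 35.6 + 22/2.8
= 258 + 35.60 + 7.86
= 301.46 mOsm/kg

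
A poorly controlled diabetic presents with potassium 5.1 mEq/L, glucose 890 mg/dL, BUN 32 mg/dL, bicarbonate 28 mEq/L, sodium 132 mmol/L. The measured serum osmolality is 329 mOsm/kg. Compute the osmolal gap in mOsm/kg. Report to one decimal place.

Calculated osmolality = 2·Na + glucose/18 + BUN/2.8
= 2·132 + 890/18 + 32/2.8
= 264 + 49.44 + 11.43
= 324.87 mOsm/kg ≈ 324.9 mOsm/kg
Osmolar gap = measured − calculated = 329 − 324.9 = 4.1 mOsm/kg

4.1 mOsm/kg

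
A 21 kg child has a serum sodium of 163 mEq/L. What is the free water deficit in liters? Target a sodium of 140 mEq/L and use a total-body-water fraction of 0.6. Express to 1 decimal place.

TBW = 0.6 · 21 = 12.6 L
Free water deficit = TBW · (Na/140 − 1)
= 12.6 · (163/140 − 1)
= 12.6 · 0.1643
= 2.07 L

2.1 L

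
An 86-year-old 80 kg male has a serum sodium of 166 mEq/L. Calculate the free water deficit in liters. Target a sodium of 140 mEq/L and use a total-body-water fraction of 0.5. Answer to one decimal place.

7.4 L

TBW = 0.5 · 80 = 40 L
Free water deficit = TBW · (Na/140 − 1)
= 40 · (166/140 − 1)
= 40 · 0.1857
= 7.43 L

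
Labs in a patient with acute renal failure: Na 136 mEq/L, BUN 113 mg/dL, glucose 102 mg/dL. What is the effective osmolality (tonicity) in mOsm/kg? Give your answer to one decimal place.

Effective osmolality excludes urea (freely permeant across cell membranes):
2·Na + glucose/18
= 2·136 + 102/18
= 272 + 5.67
= 277.67 mOsm/kg

277.7 mOsm/kg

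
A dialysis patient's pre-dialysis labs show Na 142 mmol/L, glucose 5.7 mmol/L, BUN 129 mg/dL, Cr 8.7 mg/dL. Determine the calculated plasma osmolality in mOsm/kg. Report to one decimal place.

Calculated osmolality = 2·Na + glucose + BUN/2.8
= 2·142 + 5.7 + 129/2.8
= 284 + 5.70 + 46.07
= 335.77 mOsm/kg

335.8 mOsm/kg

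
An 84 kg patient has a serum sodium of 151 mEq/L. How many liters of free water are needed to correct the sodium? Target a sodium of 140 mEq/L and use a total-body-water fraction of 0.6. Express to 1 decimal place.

4.0 L

TBW = 0.6 · 84 = 50.4 L
Free water deficit = TBW · (Na/140 − 1)
= 50.4 · (151/140 − 1)
= 50.4 · 0.0786
= 3.96 L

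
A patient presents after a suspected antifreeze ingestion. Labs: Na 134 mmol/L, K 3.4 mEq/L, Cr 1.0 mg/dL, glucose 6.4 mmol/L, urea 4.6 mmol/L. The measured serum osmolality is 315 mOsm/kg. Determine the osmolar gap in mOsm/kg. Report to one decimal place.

36.0 mOsm/kg

Calculated osmolality = 2·Na + glucose + urea
= 2·134 + 6.4 + 4.6
= 268 + 6.40 + 4.60
= 279 mOsm/kg ≈ 279.0 mOsm/kg
Osmolar gap = measured − calculated = 315 − 279.0 = 36.0 mOsm/kg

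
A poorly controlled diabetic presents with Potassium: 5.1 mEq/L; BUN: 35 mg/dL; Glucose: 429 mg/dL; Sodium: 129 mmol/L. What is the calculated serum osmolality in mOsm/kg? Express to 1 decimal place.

Calculated osmolality = 2·Na + glucose/18 + BUN/2.8
= 2·129 + 429/18 + 35/2.8
= 258 + 23.83 + 12.50
= 294.33 mOsm/kg

294.3 mOsm/kg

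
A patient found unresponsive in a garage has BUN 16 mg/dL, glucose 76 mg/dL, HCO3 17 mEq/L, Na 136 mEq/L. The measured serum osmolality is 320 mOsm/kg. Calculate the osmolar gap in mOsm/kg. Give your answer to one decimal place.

Calculated osmolality = 2·Na + glucose/18 + BUN/2.8
= 2·136 + 76/18 + 16/2.8
= 272 + 4.22 + 5.71
= 281.93 mOsm/kg ≈ 281.9 mOsm/kg
Osmolar gap = measured − calculated = 320 − 281.9 = 38.1 mOsm/kg

38.1 mOsm/kg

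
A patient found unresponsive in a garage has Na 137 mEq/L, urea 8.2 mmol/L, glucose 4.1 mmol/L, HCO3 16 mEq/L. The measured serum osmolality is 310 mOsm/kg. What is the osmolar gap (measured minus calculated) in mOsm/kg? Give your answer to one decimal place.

Calculated osmolality = 2·Na + glucose + urea
= 2·137 + 4.1 + 8.2
= 274 + 4.10 + 8.20
= 286.3 mOsm/kg ≈ 286.3 mOsm/kg
Osmolar gap = measured − calculated = 310 − 286.3 = 23.7 mOsm/kg

23.7 mOsm/kg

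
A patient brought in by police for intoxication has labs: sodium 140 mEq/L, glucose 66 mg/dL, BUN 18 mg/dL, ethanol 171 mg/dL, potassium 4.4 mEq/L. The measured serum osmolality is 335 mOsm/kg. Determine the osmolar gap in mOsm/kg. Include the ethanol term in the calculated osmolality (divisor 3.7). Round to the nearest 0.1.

Calculated osmolality = 2·Na + glucose/18 + BUN/2.8 + ethanol/3.7
= 2·140 + 66/18 + 18/2.8 + 171/3.7
= 280 + 3.67 + 6.43 + 46.22
= 336.32 mOsm/kg ≈ 336.3 mOsm/kg
Osmolar gap = measured − calculated = 335 − 336.3 = -1.3 mOsm/kg

-1.3 mOsm/kg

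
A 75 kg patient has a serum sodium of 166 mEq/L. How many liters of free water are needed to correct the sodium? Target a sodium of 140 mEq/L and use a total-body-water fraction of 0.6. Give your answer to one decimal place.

TBW = 0.6 · 75 = 45 L
Free water deficit = TBW · (Na/140 − 1)
= 45 · (166/140 − 1)
= 45 · 0.1857
= 8.36 L

8.4 L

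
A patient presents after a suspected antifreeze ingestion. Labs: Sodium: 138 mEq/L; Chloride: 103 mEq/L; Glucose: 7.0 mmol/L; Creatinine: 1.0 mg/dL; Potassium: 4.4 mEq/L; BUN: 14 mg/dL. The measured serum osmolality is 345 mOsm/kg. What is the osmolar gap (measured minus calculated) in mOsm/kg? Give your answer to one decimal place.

Calculated osmolality = 2·Na + glucose + BUN/2.8
= 2·138 + 7 + 14/2.8
= 276 + 7 + 5
= 288 mOsm/kg ≈ 288.0 mOsm/kg
Osmolar gap = measured − calculated = 345 − 288.0 = 57.0 mOsm/kg

57.0 mOsm/kg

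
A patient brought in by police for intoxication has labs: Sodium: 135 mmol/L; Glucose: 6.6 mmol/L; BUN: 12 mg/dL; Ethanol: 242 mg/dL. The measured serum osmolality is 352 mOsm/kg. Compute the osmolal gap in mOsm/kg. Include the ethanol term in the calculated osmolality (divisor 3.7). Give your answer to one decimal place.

5.7 mOsm/kg

Calculated osmolality = 2·Na + glucose + BUN/2.8 + ethanol/3.7
= 2·135 + 6.6 + 12/2.8 + 242/3.7
= 270 + 6.60 + 4.29 + 65.41
= 346.3 mOsm/kg ≈ 346.3 mOsm/kg
Osmolar gap = measured − calculated = 352 − 346.3 = 5.7 mOsm/kg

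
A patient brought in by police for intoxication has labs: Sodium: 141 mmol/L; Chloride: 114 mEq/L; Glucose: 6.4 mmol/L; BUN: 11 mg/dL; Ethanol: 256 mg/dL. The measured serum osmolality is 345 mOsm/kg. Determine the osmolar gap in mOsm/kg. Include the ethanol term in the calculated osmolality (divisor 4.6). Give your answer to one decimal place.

-3.0 mOsm/kg

Calculated osmolality = 2·Na + glucose + BUN/2.8 + ethanol/4.6
= 2·141 + 6.4 + 11/2.8 + 256/4.6
= 282 + 6.40 + 3.93 + 55.65
= 347.98 mOsm/kg ≈ 348.0 mOsm/kg
Osmolar gap = measured − calculated = 345 − 348.0 = -3.0 mOsm/kg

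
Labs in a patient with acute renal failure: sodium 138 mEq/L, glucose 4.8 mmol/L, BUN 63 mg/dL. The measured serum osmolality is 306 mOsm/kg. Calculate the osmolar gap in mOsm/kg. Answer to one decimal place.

Calculated osmolality = 2·Na + glucose + BUN/2.8
= 2·138 + 4.8 + 63/2.8
= 276 + 4.80 + 22.50
= 303.3 mOsm/kg ≈ 303.3 mOsm/kg
Osmolar gap = measured − calculated = 306 − 303.3 = 2.7 mOsm/kg

2.7 mOsm/kg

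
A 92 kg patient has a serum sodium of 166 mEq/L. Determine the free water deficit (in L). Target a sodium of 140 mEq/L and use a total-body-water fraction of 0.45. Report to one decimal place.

TBW = 0.45 · 92 = 41.4 L
Free water deficit = TBW · (Na/140 − 1)
= 41.4 · (166/140 − 1)
= 41.4 · 0.1857
= 7.69 L

7.7 L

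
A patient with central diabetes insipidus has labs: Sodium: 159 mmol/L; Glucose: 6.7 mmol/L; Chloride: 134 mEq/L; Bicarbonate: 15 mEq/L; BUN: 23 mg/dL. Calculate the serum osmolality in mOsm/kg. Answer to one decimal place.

Calculated osmolality = 2·Na + glucose + BUN/2.8
= 2·159 + 6.7 + 23/2.8
= 318 + 6.70 + 8.21
= 332.91 mOsm/kg

332.9 mOsm/kg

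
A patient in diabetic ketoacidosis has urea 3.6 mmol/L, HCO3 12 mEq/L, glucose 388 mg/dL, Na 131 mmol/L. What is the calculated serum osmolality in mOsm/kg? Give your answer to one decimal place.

287.2 mOsm/kg

Calculated osmolality = 2·Na + glucose/18 + urea
= 2·131 + 388/18 + 3.6
= 262 + 21.56 + 3.60
= 287.16 mOsm/kg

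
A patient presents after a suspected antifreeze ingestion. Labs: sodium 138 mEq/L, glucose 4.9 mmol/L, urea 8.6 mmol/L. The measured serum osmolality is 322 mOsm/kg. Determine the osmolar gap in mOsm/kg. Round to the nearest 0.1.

32.5 mOsm/kg

Calculated osmolality = 2·Na + glucose + urea
= 2·138 + 4.9 + 8.6
= 276 + 4.90 + 8.60
= 289.5 mOsm/kg ≈ 289.5 mOsm/kg
Osmolar gap = measured − calculated = 322 − 289.5 = 32.5 mOsm/kg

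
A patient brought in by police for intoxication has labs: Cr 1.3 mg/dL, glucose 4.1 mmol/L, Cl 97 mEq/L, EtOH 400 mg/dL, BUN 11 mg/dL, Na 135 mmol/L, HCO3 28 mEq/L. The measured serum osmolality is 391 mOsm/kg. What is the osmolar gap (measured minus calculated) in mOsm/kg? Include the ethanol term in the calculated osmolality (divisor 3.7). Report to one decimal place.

Calculated osmolality = 2·Na + glucose + BUN/2.8 + ethanol/3.7
= 2·135 + 4.1 + 11/2.8 + 400/3.7
= 270 + 4.10 + 3.93 + 108.11
= 386.14 mOsm/kg ≈ 386.1 mOsm/kg
Osmolar gap = measured − calculated = 391 − 386.1 = 4.9 mOsm/kg

4.9 mOsm/kg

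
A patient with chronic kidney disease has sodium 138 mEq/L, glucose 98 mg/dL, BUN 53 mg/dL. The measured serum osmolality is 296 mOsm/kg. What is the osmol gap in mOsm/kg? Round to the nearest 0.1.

Calculated osmolality = 2·Na + glucose/18 + BUN/2.8
= 2·138 + 98/18 + 53/2.8
= 276 + 5.44 + 18.93
= 300.37 mOsm/kg ≈ 300.4 mOsm/kg
Osmolar gap = measured − calculated = 296 − 300.4 = -4.4 mOsm/kg

-4.4 mOsm/kg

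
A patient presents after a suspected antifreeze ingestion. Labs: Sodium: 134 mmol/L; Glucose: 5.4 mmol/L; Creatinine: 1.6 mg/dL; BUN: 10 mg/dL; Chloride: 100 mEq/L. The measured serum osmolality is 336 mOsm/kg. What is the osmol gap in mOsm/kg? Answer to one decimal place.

59.0 mOsm/kg

Calculated osmolality = 2·Na + glucose + BUN/2.8
= 2·134 + 5.4 + 10/2.8
= 268 + 5.40 + 3.57
= 276.97 mOsm/kg ≈ 277.0 mOsm/kg
Osmolar gap = measured − calculated = 336 − 277.0 = 59.0 mOsm/kg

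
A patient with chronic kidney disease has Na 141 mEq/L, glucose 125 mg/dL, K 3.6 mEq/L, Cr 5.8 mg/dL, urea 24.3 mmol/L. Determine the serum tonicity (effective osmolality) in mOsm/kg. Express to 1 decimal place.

288.9 mOsm/kg

Effective osmolality excludes urea (freely permeant across cell membranes):
2·Na + glucose/18
= 2·141 + 125/18
= 282 + 6.94
= 288.94 mOsm/kg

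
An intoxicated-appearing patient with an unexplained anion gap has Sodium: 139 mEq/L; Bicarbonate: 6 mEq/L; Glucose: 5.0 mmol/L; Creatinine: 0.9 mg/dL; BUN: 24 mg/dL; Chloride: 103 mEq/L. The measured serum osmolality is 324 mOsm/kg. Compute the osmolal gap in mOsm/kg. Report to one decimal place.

32.4 mOsm/kg

Calculated osmolality = 2·Na + glucose + BUN/2.8
= 2·139 + 5 + 24/2.8
= 278 + 5 + 8.57
= 291.57 mOsm/kg ≈ 291.6 mOsm/kg
Osmolar gap = measured − calculated = 324 − 291.6 = 32.4 mOsm/kg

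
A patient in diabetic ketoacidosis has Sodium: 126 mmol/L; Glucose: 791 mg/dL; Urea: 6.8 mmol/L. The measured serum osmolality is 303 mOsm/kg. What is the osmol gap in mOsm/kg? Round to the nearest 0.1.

0.3 mOsm/kg

Calculated osmolality = 2·Na + glucose/18 + urea
= 2·126 + 791/18 + 6.8
= 252 + 43.94 + 6.80
= 302.74 mOsm/kg ≈ 302.7 mOsm/kg
Osmolar gap = measured − calculated = 303 − 302.7 = 0.3 mOsm/kg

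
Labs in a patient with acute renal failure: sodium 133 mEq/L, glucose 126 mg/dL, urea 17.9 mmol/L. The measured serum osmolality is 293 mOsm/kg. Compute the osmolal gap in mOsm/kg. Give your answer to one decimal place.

Calculated osmolality = 2·Na + glucose/18 + urea
= 2·133 + 126/18 + 17.9
= 266 + 7 + 17.90
= 290.9 mOsm/kg ≈ 290.9 mOsm/kg
Osmolar gap = measured − calculated = 293 − 290.9 = 2.1 mOsm/kg

2.1 mOsm/kg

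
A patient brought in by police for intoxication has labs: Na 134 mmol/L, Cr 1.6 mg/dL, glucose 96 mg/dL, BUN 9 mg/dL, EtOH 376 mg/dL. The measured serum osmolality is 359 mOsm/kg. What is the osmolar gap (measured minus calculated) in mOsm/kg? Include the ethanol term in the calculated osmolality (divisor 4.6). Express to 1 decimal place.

Calculated osmolality = 2·Na + glucose/18 + BUN/2.8 + ethanol/4.6
= 2·134 + 96/18 + 9/2.8 + 376/4.6
= 268 + 5.33 + 3.21 + 81.74
= 358.28 mOsm/kg ≈ 358.3 mOsm/kg
Osmolar gap = measured − calculated = 359 − 358.3 = 0.7 mOsm/kg

0.7 mOsm/kg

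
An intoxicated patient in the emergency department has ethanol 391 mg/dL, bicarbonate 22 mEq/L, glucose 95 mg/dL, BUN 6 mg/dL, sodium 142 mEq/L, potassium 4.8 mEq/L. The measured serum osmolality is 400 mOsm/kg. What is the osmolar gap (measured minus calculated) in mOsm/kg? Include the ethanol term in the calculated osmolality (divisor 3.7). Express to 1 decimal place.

2.9 mOsm/kg

Calculated osmolality = 2·Na + glucose/18 + BUN/2.8 + ethanol/3.7
= 2·142 + 95/18 + 6/2.8 + 391/3.7
= 284 + 5.28 + 2.14 + 105.68
= 397.1 mOsm/kg ≈ 397.1 mOsm/kg
Osmolar gap = measured − calculated = 400 − 397.1 = 2.9 mOsm/kg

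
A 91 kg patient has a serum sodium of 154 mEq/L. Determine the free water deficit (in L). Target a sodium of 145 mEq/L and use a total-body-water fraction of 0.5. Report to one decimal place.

2.8 L

TBW = 0.5 · 91 = 45.5 L
Free water deficit = TBW · (Na/145 − 1)
= 45.5 · (154/145 − 1)
= 45.5 · 0.0621
= 2.83 L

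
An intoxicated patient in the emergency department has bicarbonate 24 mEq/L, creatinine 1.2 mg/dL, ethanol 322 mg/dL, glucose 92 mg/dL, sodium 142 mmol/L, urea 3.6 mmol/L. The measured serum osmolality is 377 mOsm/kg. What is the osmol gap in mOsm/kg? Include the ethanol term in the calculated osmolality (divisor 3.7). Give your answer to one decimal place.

Calculated osmolality = 2·Na + glucose/18 + urea + ethanol/3.7
= 2·142 + 92/18 + 3.6 + 322/3.7
= 284 + 5.11 + 3.60 + 87.03
= 379.74 mOsm/kg ≈ 379.7 mOsm/kg
Osmolar gap = measured − calculated = 377 − 379.7 = -2.7 mOsm/kg

-2.7 mOsm/kg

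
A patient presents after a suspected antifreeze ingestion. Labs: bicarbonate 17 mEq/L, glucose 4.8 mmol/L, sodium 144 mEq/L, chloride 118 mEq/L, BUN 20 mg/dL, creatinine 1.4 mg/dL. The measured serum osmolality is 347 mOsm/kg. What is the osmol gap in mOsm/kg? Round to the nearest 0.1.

Calculated osmolality = 2·Na + glucose + BUN/2.8
= 2·144 + 4.8 + 20/2.8
= 288 + 4.80 + 7.14
= 299.94 mOsm/kg ≈ 299.9 mOsm/kg
Osmolar gap = measured − calculated = 347 − 299.9 = 47.1 mOsm/kg

47.1 mOsm/kg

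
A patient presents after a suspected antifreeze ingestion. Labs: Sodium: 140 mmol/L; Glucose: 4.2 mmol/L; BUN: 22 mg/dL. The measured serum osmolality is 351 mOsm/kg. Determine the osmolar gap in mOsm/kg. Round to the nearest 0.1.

Calculated osmolality = 2·Na + glucose + BUN/2.8
= 2·140 + 4.2 + 22/2.8
= 280 + 4.20 + 7.86
= 292.06 mOsm/kg ≈ 292.1 mOsm/kg
Osmolar gap = measured − calculated = 351 − 292.1 = 58.9 mOsm/kg

58.9 mOsm/kg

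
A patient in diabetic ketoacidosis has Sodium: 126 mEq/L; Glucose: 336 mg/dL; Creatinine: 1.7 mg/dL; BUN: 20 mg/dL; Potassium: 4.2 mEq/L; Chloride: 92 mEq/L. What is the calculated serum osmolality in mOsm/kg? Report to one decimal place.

Calculated osmolality = 2·Na + glucose/18 + BUN/2.8
= 2·126 + 336/18 + 20/2.8
= 252 + 18.67 + 7.14
= 277.81 mOsm/kg

277.8 mOsm/kg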